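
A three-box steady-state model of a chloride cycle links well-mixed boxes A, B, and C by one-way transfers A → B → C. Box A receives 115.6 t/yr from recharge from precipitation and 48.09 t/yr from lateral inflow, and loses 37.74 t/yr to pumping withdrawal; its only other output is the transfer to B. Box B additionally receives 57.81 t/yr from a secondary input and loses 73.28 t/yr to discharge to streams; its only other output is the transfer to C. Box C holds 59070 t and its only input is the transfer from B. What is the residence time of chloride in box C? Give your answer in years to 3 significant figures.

535 yr

Box A: F(A→B) = (115.6 + 48.09) − 37.74 = 125.95 t/yr.
Box B: F(B→C) = (125.95 + 57.81) − 73.28 = 110.48 t/yr.
Box C throughput = its input = 110.48 t/yr; τ = 59070 / 110.48 = 534.7 yr.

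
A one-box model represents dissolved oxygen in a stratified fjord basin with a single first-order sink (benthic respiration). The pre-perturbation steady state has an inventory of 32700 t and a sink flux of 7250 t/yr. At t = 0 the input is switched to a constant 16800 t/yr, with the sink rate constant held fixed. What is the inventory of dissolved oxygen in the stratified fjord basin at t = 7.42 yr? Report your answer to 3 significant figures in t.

τ = M₀/F₀ = 32700/7250 = 4.510 yr; rate constant k = 1/τ.
New steady state M_∞ = F₁/k = F₁·τ = 16800 × 4.510 = 75774 t.
M(t) = M_∞ + (M₀ − M_∞)·e^(−t/τ); t/τ = 7.42/4.510 = 1.645, so e^(−t/τ) = 0.1930.
M(t) = 75774 − 43070 × 0.1930 = 67461 t.

67500 t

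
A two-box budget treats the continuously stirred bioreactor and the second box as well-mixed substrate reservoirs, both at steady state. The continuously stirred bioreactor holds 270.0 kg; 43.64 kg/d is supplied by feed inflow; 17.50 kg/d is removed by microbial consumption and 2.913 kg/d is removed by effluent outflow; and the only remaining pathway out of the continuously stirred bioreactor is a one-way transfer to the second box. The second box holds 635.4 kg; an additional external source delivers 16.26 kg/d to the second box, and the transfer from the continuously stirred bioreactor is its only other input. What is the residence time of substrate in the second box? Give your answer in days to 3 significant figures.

16.1 d

Balance the continuously stirred bioreactor: ΣF_in = 43.640 kg/d.
Transfer to the second box = ΣF_in − (17.50 + 2.913) = 23.227 kg/d.
Total input to the second box = 23.227 + 16.26 = 39.487 kg/d; at steady state this equals its total output.
τ = M / F = 635.4 / 39.487 = 16.09 d.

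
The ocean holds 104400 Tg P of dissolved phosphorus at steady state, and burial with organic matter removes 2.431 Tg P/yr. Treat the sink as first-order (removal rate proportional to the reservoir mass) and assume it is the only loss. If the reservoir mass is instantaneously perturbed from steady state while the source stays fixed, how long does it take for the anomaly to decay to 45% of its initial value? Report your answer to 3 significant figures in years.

For a linear reservoir the anomaly decays as exp(−t/τ) with τ = M/F = 104400/2.431 = 42950 yr.
exp(−t/τ) = 0.45 ⇒ t = −τ ln(0.45) = 42950 × 0.7985 = 34290 yr.

34300 yr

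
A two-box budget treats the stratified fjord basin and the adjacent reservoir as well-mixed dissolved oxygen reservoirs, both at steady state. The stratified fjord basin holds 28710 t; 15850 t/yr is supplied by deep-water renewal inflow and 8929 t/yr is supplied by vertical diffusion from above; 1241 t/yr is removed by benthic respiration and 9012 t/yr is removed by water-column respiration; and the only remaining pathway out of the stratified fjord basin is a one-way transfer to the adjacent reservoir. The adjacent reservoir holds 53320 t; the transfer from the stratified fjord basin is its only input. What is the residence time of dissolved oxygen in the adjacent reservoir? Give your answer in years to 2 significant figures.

3.7 yr

Balance the stratified fjord basin: ΣF_in = 15850 + 8929 = 24779 t/yr.
Transfer to the adjacent reservoir = ΣF_in − (1241 + 9012) = 14526 t/yr.
At steady state the output of the adjacent reservoir equals its input, 14526 t/yr.
τ = M / F = 53320 / 14526 = 3.671 yr.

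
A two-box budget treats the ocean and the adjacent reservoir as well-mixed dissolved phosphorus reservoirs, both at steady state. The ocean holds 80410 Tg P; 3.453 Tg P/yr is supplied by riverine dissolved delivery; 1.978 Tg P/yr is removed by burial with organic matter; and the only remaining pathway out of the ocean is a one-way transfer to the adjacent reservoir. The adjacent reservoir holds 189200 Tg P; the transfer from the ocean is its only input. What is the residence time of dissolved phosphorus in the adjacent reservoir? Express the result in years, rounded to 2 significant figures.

130000 yr

Balance the ocean: ΣF_in = 3.4530 Tg P/yr.
Transfer to the adjacent reservoir = ΣF_in − (1.978) = 1.4750 Tg P/yr.
At steady state the output of the adjacent reservoir equals its input, 1.4750 Tg P/yr.
τ = M / F = 189200 / 1.4750 = 128300 yr.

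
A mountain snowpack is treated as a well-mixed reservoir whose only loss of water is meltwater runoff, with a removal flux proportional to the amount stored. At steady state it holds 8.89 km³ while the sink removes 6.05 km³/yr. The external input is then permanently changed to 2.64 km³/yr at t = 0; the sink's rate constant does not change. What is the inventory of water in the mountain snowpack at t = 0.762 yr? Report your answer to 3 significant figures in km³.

The sink rate constant is k = F₀/M₀ = 6.05/8.89 = 0.6805 yr⁻¹.
Solving dM/dt = F₁ − kM with M(0) = M₀ gives M(t) = F₁/k + (M₀ − F₁/k)·e^(−kt).
F₁/k = 2.64/0.6805 = 3.8793 km³; kt = 0.6805 × 0.762 = 0.5186, e^(−kt) = 0.5954.
M(0.762) = 3.8793 + (8.89 − 3.8793) × 0.5954 = 3.8793 + 2.983 = 6.8625 km³.

6.86 km³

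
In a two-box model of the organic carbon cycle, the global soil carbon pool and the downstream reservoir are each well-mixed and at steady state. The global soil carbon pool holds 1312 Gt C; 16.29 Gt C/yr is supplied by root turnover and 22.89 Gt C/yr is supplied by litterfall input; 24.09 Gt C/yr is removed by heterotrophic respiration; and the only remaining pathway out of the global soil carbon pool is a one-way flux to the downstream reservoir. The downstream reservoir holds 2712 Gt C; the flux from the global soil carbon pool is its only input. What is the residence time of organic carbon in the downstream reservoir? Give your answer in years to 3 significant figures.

Balance the global soil carbon pool: ΣF_in = 16.29 + 22.89 = 39.180 Gt C/yr.
Flux to the downstream reservoir = ΣF_in − (24.09) = 15.090 Gt C/yr.
At steady state the output of the downstream reservoir equals its input, 15.090 Gt C/yr.
τ = M / F = 2712 / 15.090 = 179.7 yr.

180 yr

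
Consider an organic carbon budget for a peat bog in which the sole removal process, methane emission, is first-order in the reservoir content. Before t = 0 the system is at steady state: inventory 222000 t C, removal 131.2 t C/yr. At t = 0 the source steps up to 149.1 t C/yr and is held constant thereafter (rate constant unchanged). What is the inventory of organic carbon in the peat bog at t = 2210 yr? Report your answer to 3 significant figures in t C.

244000 t C

τ = M₀/F₀ = 222000/131.2 = 1692 yr; rate constant k = 1/τ.
New steady state M_∞ = F₁/k = F₁·τ = 149.1 × 1692 = 252290 t C.
M(t) = M_∞ + (M₀ − M_∞)·e^(−t/τ); t/τ = 2210/1692 = 1.306, so e^(−t/τ) = 0.2709.
M(t) = 252290 − 30290 × 0.2709 = 244080 t C.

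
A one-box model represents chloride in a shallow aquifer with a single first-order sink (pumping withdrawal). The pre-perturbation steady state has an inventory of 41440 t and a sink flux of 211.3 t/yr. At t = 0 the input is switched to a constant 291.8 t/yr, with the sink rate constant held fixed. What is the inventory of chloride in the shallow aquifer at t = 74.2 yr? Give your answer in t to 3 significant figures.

τ = M₀/F₀ = 41440/211.3 = 196.1 yr; rate constant k = 1/τ.
New steady state M_∞ = F₁/k = F₁·τ = 291.8 × 196.1 = 57228 t.
M(t) = M_∞ + (M₀ − M_∞)·e^(−t/τ); t/τ = 74.2/196.1 = 0.3783, so e^(−t/τ) = 0.6850.
M(t) = 57228 − 15790 × 0.6850 = 46413 t.

46400 t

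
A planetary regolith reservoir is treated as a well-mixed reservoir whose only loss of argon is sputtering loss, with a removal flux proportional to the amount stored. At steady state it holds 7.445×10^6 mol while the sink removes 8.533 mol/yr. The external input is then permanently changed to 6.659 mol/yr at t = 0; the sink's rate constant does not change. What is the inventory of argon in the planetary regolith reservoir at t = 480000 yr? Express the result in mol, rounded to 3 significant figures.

6.75×10^6 mol

τ = M₀/F₀ = 7.445×10^6/8.533 = 872500 yr; rate constant k = 1/τ.
New steady state M_∞ = F₁/k = F₁·τ = 6.659 × 872500 = 5.8099×10^6 mol.
M(t) = M_∞ + (M₀ − M_∞)·e^(−t/τ); t/τ = 480000/872500 = 0.5501, so e^(−t/τ) = 0.5769.
M(t) = 5.8099×10^6 + 1.635×10^6 × 0.5769 = 6.7532×10^6 mol.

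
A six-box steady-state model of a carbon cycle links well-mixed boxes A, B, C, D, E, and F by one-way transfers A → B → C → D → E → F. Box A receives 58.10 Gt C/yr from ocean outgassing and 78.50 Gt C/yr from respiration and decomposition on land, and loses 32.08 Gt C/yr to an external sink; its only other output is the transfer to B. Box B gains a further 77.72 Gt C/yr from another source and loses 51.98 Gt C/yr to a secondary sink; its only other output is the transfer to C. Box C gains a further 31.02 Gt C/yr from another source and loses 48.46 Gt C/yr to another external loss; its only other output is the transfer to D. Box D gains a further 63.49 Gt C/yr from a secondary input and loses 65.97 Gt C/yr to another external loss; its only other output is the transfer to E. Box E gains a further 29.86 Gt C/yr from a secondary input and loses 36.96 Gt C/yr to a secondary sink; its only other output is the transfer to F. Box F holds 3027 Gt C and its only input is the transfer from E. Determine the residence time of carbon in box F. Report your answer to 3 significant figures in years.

29.3 yr

Box A: F(A→B) = (58.10 + 78.50) − 32.08 = 104.52 Gt C/yr.
Box B: F(B→C) = (104.52 + 77.72) − 51.98 = 130.26 Gt C/yr.
Box C: F(C→D) = (130.26 + 31.02) − 48.46 = 112.82 Gt C/yr.
Box D: F(D→E) = (112.82 + 63.49) − 65.97 = 110.34 Gt C/yr.
Box E: F(E→F) = (110.34 + 29.86) − 36.96 = 103.24 Gt C/yr.
Box F throughput = its input = 103.24 Gt C/yr; τ = 3027 / 103.24 = 29.32 yr.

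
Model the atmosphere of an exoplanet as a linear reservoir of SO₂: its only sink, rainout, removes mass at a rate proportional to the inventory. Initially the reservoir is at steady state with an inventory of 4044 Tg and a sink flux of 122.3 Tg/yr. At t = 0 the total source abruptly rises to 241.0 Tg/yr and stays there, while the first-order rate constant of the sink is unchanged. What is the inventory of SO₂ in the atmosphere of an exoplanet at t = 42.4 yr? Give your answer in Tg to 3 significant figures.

τ = M₀/F₀ = 4044/122.3 = 33.07 yr; rate constant k = 1/τ.
New steady state M_∞ = F₁/k = F₁·τ = 241.0 × 33.07 = 7969.0 Tg.
M(t) = M_∞ + (M₀ − M_∞)·e^(−t/τ); t/τ = 42.4/33.07 = 1.282, so e^(−t/τ) = 0.2774.
M(t) = 7969.0 − 3925 × 0.2774 = 6880.2 Tg.

6880 Tg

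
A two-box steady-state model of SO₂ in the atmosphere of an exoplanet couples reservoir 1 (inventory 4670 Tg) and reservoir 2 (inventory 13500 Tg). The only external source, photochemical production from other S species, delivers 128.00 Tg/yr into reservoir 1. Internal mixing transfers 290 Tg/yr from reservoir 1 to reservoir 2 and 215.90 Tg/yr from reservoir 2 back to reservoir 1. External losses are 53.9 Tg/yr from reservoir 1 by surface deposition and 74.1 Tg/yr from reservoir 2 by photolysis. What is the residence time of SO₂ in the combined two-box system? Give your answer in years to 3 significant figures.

For the system as a whole, the A↔B exchange is internal and contributes nothing to the throughput; only the external sinks remove mass.
M_total = 4670 + 13500 = 18170 Tg.
ΣF_external_out = 53.9 + 74.1 = 128.00 Tg/yr.
τ = M_total / ΣF_ext = 18170 / 128.00 = 142.0 yr.

142 yr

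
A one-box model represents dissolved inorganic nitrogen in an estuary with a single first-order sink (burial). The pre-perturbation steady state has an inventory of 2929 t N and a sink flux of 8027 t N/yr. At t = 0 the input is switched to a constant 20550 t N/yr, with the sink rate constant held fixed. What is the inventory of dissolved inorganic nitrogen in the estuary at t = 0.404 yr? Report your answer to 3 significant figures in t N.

Residence time τ = M₀/F₀ = 0.3649 yr. The eventual steady state is M_∞ = M₀·(F₁/F₀) = 2929 × 20550/8027 = 7498.6 t N.
The anomaly ΔM(t) = M(t) − M_∞ decays as ΔM₀·e^(−t/τ) with ΔM₀ = 2929 − 7498.6 = −4570 t N.
At t = 0.404 yr, e^(−t/τ) = e^(−1.107) = 0.3305, so ΔM = −1510 t N and M = 7498.6 − 1510 = 5988.4 t N.

5990 t N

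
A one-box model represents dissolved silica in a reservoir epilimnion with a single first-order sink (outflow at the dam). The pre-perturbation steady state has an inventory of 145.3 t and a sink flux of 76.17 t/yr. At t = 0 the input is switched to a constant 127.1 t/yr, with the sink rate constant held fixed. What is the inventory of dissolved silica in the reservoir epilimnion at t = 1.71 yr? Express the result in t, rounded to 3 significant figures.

The sink rate constant is k = F₀/M₀ = 76.17/145.3 = 0.5242 yr⁻¹.
Solving dM/dt = F₁ − kM with M(0) = M₀ gives M(t) = F₁/k + (M₀ − F₁/k)·e^(−kt).
F₁/k = 127.1/0.5242 = 242.45 t; kt = 0.5242 × 1.71 = 0.8964, e^(−kt) = 0.4080.
M(1.71) = 242.45 + (145.3 − 242.45) × 0.4080 = 242.45 − 39.64 = 202.81 t.

203 t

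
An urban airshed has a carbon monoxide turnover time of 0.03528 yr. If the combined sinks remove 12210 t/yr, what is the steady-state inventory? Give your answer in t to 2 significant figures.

430 t

τ = M/F ⇒ M = τ × F = 0.03528 × 12210 = 430.8 t.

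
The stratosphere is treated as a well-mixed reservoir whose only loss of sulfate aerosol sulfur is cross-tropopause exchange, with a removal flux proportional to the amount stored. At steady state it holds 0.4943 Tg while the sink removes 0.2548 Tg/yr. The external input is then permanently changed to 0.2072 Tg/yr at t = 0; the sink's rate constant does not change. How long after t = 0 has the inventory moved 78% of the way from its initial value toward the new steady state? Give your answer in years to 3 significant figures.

τ = M₀/F₀ = 0.4943/0.2548 = 1.940 yr.
The remaining gap fraction is e^(−t/τ); 78% covered ⇒ e^(−t/τ) = 0.220.
t = −τ ln(0.220) = 1.940 × 1.514 = 2.937 yr.

2.94 yr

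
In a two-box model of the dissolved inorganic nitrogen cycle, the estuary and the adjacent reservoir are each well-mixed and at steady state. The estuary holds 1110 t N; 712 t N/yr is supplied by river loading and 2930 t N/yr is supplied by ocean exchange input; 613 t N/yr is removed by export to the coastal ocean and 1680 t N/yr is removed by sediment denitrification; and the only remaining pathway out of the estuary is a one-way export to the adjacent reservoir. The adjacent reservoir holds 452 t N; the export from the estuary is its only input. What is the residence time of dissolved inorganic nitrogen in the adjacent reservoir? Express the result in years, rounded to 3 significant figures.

0.335 yr

Balance the estuary: ΣF_in = 712 + 2930 = 3642.0 t N/yr.
Export to the adjacent reservoir = ΣF_in − (613 + 1680) = 1349.0 t N/yr.
At steady state the output of the adjacent reservoir equals its input, 1349.0 t N/yr.
τ = M / F = 452 / 1349.0 = 0.3351 yr.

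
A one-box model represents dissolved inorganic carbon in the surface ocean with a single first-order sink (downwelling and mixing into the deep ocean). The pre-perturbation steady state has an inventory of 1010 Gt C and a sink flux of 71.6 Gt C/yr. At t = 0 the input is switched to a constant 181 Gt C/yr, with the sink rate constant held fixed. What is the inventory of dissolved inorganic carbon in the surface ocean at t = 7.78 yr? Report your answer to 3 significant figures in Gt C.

Residence time τ = M₀/F₀ = 14.11 yr. The eventual steady state is M_∞ = M₀·(F₁/F₀) = 1010 × 181/71.6 = 2553.2 Gt C.
The anomaly ΔM(t) = M(t) − M_∞ decays as ΔM₀·e^(−t/τ) with ΔM₀ = 1010 − 2553.2 = −1543 Gt C.
At t = 7.78 yr, e^(−t/τ) = e^(−0.5515) = 0.5761, so ΔM = −889.0 Gt C and M = 2553.2 − 889.0 = 1664.2 Gt C.

1660 Gt C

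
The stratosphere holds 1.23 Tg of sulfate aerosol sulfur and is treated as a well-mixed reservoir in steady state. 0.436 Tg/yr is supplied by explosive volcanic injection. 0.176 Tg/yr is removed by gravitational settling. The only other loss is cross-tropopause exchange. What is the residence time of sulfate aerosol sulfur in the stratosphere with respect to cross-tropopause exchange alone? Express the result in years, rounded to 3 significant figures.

4.73 yr

At steady state ΣF_in = ΣF_out.
ΣF_in = 0.43600 Tg/yr.
Cross-tropopause exchange flux = ΣF_in − (0.176) = 0.43600 − 0.1760 = 0.2600 Tg/yr.
τ = M / F = 1.23 / 0.2600 = 4.731 yr.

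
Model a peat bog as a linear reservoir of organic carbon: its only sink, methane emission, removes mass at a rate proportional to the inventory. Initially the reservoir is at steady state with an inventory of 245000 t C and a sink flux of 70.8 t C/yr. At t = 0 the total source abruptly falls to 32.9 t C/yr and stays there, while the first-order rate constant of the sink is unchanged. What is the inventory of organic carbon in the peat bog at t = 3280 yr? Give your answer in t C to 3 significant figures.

165000 t C

Residence time τ = M₀/F₀ = 3460 yr. The eventual steady state is M_∞ = M₀·(F₁/F₀) = 245000 × 32.9/70.8 = 113850 t C.
The anomaly ΔM(t) = M(t) − M_∞ decays as ΔM₀·e^(−t/τ) with ΔM₀ = 245000 − 113850 = 131200 t C.
At t = 3280 yr, e^(−t/τ) = e^(−0.9479) = 0.3876, so ΔM = 50830 t C and M = 113850 + 50830 = 164680 t C.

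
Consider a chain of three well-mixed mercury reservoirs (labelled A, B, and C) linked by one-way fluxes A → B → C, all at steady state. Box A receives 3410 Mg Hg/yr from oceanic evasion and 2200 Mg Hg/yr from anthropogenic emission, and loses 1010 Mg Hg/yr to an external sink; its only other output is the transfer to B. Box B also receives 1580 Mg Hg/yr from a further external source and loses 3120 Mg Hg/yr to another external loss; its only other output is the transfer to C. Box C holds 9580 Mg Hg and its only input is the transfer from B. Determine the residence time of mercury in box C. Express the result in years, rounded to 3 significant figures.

Box A: F(A→B) = (3410 + 2200) − 1010 = 4600.0 Mg Hg/yr.
Box B: F(B→C) = (4600.0 + 1580) − 3120 = 3060.0 Mg Hg/yr.
Box C throughput = its input = 3060.0 Mg Hg/yr; τ = 9580 / 3060.0 = 3.131 yr.

3.13 yr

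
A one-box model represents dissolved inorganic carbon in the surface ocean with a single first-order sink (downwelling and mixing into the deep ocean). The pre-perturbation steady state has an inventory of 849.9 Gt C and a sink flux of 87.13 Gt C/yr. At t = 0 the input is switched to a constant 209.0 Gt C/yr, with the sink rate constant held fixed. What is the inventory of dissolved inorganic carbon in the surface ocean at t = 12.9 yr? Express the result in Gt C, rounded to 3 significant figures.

The sink rate constant is k = F₀/M₀ = 87.13/849.9 = 0.1025 yr⁻¹.
Solving dM/dt = F₁ − kM with M(0) = M₀ gives M(t) = F₁/k + (M₀ − F₁/k)·e^(−kt).
F₁/k = 209.0/0.1025 = 2038.7 Gt C; kt = 0.1025 × 12.9 = 1.322, e^(−kt) = 0.2665.
M(12.9) = 2038.7 + (849.9 − 2038.7) × 0.2665 = 2038.7 − 316.8 = 1721.9 Gt C.

1720 Gt C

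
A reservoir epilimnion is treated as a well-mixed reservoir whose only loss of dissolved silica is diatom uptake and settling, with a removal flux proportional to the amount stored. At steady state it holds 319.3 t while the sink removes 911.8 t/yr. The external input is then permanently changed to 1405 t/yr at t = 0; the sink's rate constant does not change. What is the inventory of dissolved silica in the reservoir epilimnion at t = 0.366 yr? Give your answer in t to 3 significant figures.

Residence time τ = M₀/F₀ = 0.3502 yr. The eventual steady state is M_∞ = M₀·(F₁/F₀) = 319.3 × 1405/911.8 = 492.01 t.
The anomaly ΔM(t) = M(t) − M_∞ decays as ΔM₀·e^(−t/τ) with ΔM₀ = 319.3 − 492.01 = −172.7 t.
At t = 0.366 yr, e^(−t/τ) = e^(−1.045) = 0.3516, so ΔM = −60.73 t and M = 492.01 − 60.73 = 431.28 t.

431 t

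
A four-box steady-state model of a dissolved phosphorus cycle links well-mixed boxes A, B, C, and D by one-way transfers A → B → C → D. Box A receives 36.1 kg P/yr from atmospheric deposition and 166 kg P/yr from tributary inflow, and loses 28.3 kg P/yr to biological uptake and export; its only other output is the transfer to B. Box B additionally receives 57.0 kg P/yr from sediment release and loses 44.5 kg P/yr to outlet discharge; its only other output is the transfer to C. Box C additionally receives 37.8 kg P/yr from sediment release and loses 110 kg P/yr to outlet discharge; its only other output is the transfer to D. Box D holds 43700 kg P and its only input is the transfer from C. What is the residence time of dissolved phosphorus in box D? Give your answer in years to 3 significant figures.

383 yr

Box A: F(A→B) = (36.1 + 166) − 28.3 = 173.80 kg P/yr.
Box B: F(B→C) = (173.80 + 57.0) − 44.5 = 186.30 kg P/yr.
Box C: F(C→D) = (186.30 + 37.8) − 110 = 114.10 kg P/yr.
Box D throughput = its input = 114.10 kg P/yr; τ = 43700 / 114.10 = 383.0 yr.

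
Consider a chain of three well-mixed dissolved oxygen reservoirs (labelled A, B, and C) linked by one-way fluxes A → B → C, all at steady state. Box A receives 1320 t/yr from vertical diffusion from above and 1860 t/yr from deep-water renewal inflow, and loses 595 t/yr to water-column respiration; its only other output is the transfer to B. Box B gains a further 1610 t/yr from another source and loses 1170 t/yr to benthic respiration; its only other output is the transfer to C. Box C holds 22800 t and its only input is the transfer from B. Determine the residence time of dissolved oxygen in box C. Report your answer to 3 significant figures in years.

7.54 yr

Box A: F(A→B) = (1320 + 1860) − 595 = 2585.0 t/yr.
Box B: F(B→C) = (2585.0 + 1610) − 1170 = 3025.0 t/yr.
Box C throughput = its input = 3025.0 t/yr; τ = 22800 / 3025.0 = 7.537 yr.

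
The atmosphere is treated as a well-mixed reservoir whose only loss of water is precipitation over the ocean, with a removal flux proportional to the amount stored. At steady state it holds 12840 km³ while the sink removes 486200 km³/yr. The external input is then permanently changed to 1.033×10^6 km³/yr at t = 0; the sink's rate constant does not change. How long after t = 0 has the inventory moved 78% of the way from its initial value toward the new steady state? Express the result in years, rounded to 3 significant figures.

τ = M₀/F₀ = 12840/486200 = 0.02641 yr.
The remaining gap fraction is e^(−t/τ); 78% covered ⇒ e^(−t/τ) = 0.220.
t = −τ ln(0.220) = 0.02641 × 1.514 = 0.03999 yr.

0.0400 yr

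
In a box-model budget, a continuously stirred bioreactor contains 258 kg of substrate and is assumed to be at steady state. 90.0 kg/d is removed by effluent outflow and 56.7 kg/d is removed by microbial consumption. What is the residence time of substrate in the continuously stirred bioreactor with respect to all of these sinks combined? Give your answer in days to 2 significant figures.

Total removal flux = 90.0 + 56.7 = 146.70 kg/d.
τ = M / ΣF_out = 258 / 146.70 = 1.759 d.

1.8 d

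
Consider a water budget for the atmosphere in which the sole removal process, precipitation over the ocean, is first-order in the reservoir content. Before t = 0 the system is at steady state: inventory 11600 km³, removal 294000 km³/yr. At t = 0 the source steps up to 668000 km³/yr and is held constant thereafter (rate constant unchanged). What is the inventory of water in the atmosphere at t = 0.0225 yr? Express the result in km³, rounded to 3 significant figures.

18000 km³

τ = M₀/F₀ = 11600/294000 = 0.03946 yr; rate constant k = 1/τ.
New steady state M_∞ = F₁/k = F₁·τ = 668000 × 0.03946 = 26356 km³.
M(t) = M_∞ + (M₀ − M_∞)·e^(−t/τ); t/τ = 0.0225/0.03946 = 0.5703, so e^(−t/τ) = 0.5654.
M(t) = 26356 − 14760 × 0.5654 = 18013 km³.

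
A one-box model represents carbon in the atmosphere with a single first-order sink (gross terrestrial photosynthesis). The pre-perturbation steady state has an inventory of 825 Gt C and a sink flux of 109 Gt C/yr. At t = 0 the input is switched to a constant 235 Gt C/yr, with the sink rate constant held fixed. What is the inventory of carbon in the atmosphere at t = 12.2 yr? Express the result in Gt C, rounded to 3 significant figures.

1590 Gt C

The sink rate constant is k = F₀/M₀ = 109/825 = 0.1321 yr⁻¹.
Solving dM/dt = F₁ − kM with M(0) = M₀ gives M(t) = F₁/k + (M₀ − F₁/k)·e^(−kt).
F₁/k = 235/0.1321 = 1778.7 Gt C; kt = 0.1321 × 12.2 = 1.612, e^(−kt) = 0.1995.
M(12.2) = 1778.7 + (825 − 1778.7) × 0.1995 = 1778.7 − 190.3 = 1588.4 Gt C.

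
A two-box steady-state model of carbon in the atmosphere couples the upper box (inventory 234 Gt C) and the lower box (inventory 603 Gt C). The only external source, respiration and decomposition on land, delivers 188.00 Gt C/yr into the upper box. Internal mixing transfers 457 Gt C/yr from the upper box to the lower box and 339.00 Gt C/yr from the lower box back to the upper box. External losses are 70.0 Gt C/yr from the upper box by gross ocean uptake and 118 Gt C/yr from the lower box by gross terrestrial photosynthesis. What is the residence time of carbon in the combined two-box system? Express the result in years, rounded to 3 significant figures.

Residence time in the combined system uses the total inventory and the total *external* removal — internal exchanges between the two boxes cancel.
M_total = 234 + 603 = 837.00 Gt C.
ΣF_external_out = 70.0 + 118 = 188.00 Gt C/yr.
τ = M_total / ΣF_ext = 837.00 / 188.00 = 4.452 yr.

4.45 yr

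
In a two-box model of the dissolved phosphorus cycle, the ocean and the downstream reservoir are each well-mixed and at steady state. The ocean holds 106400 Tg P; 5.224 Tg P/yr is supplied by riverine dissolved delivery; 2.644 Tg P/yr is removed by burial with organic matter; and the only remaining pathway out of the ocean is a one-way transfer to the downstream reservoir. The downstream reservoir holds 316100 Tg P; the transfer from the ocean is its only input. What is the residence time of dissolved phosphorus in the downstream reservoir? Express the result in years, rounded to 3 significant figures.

Balance the ocean: ΣF_in = 5.2240 Tg P/yr.
Transfer to the downstream reservoir = ΣF_in − (2.644) = 2.5800 Tg P/yr.
At steady state the output of the downstream reservoir equals its input, 2.5800 Tg P/yr.
τ = M / F = 316100 / 2.5800 = 122500 yr.

123000 yr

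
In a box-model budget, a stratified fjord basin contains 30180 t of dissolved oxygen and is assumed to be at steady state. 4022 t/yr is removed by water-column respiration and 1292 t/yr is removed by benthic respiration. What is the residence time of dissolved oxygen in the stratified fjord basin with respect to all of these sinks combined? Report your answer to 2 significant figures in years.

Total removal flux = 4022 + 1292 = 5314.0 t/yr.
τ = M / ΣF_out = 30180 / 5314.0 = 5.679 yr.

5.7 yr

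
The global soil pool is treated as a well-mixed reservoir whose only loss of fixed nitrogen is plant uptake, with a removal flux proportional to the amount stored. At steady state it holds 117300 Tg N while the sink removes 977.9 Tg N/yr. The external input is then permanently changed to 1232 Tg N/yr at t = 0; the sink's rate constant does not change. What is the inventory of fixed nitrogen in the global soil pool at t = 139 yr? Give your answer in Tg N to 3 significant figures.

The sink rate constant is k = F₀/M₀ = 977.9/117300 = 0.008337 yr⁻¹.
Solving dM/dt = F₁ − kM with M(0) = M₀ gives M(t) = F₁/k + (M₀ − F₁/k)·e^(−kt).
F₁/k = 1232/0.008337 = 147780 Tg N; kt = 0.008337 × 139 = 1.159, e^(−kt) = 0.3139.
M(139) = 147780 + (117300 − 147780) × 0.3139 = 147780 − 9566 = 138210 Tg N.

138000 Tg N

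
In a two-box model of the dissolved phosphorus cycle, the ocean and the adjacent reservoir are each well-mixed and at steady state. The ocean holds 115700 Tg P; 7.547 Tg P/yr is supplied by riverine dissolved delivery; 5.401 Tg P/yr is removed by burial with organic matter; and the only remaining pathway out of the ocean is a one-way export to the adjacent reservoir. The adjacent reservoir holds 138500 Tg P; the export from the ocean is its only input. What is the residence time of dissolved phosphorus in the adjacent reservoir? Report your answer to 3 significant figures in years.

Balance the ocean: ΣF_in = 7.5470 Tg P/yr.
Export to the adjacent reservoir = ΣF_in − (5.401) = 2.1460 Tg P/yr.
At steady state the output of the adjacent reservoir equals its input, 2.1460 Tg P/yr.
τ = M / F = 138500 / 2.1460 = 64540 yr.

64500 yr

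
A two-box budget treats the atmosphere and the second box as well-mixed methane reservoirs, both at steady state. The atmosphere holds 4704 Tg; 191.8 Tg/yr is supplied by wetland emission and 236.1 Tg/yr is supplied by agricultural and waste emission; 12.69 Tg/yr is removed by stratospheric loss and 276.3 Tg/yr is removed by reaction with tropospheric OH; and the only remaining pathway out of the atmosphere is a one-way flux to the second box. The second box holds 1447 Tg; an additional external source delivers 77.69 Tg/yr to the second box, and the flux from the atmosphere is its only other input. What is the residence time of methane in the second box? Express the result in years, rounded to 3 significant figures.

6.68 yr

Balance the atmosphere: ΣF_in = 191.8 + 236.1 = 427.90 Tg/yr.
Flux to the second box = ΣF_in − (12.69 + 276.3) = 138.91 Tg/yr.
Total input to the second box = 138.91 + 77.69 = 216.60 Tg/yr; at steady state this equals its total output.
τ = M / F = 1447 / 216.60 = 6.681 yr.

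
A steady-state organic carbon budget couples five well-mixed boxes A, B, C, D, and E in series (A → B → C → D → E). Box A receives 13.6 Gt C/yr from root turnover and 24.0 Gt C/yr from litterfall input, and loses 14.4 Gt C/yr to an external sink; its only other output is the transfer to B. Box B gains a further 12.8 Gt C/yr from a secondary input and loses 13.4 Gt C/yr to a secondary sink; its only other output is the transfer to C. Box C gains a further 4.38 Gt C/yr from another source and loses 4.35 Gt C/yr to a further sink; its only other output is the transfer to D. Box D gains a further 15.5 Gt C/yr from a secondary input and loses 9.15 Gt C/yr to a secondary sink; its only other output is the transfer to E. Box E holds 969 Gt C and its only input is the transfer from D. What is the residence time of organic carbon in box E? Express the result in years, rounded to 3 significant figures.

33.4 yr

Box A: F(A→B) = (13.6 + 24.0) − 14.4 = 23.200 Gt C/yr.
Box B: F(B→C) = (23.200 + 12.8) − 13.4 = 22.600 Gt C/yr.
Box C: F(C→D) = (22.600 + 4.38) − 4.35 = 22.630 Gt C/yr.
Box D: F(D→E) = (22.630 + 15.5) − 9.15 = 28.980 Gt C/yr.
Box E throughput = its input = 28.980 Gt C/yr; τ = 969 / 28.980 = 33.44 yr.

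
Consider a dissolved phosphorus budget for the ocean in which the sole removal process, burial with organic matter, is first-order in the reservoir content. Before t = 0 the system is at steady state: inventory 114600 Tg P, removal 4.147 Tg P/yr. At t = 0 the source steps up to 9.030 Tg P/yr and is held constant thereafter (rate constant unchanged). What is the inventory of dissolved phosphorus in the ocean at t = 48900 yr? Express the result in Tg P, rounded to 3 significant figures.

227000 Tg P

Residence time τ = M₀/F₀ = 27630 yr. The eventual steady state is M_∞ = M₀·(F₁/F₀) = 114600 × 9.030/4.147 = 249540 Tg P.
The anomaly ΔM(t) = M(t) − M_∞ decays as ΔM₀·e^(−t/τ) with ΔM₀ = 114600 − 249540 = −134900 Tg P.
At t = 48900 yr, e^(−t/τ) = e^(−1.770) = 0.1704, so ΔM = −23000 Tg P and M = 249540 − 23000 = 226540 Tg P.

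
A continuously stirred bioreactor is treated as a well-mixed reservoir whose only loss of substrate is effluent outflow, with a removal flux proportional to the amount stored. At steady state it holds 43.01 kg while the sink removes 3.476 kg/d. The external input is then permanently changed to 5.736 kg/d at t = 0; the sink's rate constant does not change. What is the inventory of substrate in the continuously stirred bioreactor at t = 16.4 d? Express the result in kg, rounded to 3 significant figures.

The sink rate constant is k = F₀/M₀ = 3.476/43.01 = 0.08082 d⁻¹.
Solving dM/dt = F₁ − kM with M(0) = M₀ gives M(t) = F₁/k + (M₀ − F₁/k)·e^(−kt).
F₁/k = 5.736/0.08082 = 70.974 kg; kt = 0.08082 × 16.4 = 1.325, e^(−kt) = 0.2657.
M(16.4) = 70.974 + (43.01 − 70.974) × 0.2657 = 70.974 − 7.430 = 63.544 kg.

63.5 kg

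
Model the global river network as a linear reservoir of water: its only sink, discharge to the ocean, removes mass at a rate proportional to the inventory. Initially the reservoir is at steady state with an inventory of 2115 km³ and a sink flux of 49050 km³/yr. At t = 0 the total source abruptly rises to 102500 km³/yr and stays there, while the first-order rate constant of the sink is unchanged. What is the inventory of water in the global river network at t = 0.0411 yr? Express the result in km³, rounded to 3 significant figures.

τ = M₀/F₀ = 2115/49050 = 0.04312 yr; rate constant k = 1/τ.
New steady state M_∞ = F₁/k = F₁·τ = 102500 × 0.04312 = 4419.7 km³.
M(t) = M_∞ + (M₀ − M_∞)·e^(−t/τ); t/τ = 0.0411/0.04312 = 0.9532, so e^(−t/τ) = 0.3855.
M(t) = 4419.7 − 2305 × 0.3855 = 3531.2 km³.

3530 km³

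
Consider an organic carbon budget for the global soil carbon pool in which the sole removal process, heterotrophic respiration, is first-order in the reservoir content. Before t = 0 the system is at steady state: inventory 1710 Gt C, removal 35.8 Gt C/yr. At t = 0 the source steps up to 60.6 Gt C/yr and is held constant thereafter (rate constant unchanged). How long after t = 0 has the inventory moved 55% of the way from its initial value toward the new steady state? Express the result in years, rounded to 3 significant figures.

38.1 yr

τ = M₀/F₀ = 1710/35.8 = 47.77 yr.
The remaining gap fraction is e^(−t/τ); 55% covered ⇒ e^(−t/τ) = 0.450.
t = −τ ln(0.450) = 47.77 × 0.7985 = 38.14 yr.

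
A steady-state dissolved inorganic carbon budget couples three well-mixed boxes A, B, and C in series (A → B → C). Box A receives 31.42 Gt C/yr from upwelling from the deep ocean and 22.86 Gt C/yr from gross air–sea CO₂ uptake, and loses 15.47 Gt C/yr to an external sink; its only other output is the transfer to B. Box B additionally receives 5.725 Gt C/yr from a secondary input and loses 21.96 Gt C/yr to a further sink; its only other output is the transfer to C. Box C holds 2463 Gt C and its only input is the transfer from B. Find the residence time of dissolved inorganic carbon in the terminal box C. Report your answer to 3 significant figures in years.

109 yr

Box A: F(A→B) = (31.42 + 22.86) − 15.47 = 38.810 Gt C/yr.
Box B: F(B→C) = (38.810 + 5.725) − 21.96 = 22.575 Gt C/yr.
Box C throughput = its input = 22.575 Gt C/yr; τ = 2463 / 22.575 = 109.1 yr.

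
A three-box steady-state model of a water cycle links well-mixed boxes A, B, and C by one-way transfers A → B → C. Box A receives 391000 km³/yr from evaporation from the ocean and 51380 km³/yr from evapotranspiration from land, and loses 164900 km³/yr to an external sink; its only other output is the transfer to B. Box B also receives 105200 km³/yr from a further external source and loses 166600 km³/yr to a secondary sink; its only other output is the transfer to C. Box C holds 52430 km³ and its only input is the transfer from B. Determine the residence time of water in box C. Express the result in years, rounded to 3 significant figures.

0.243 yr

Box A: F(A→B) = (391000 + 51380) − 164900 = 277480 km³/yr.
Box B: F(B→C) = (277480 + 105200) − 166600 = 216080 km³/yr.
Box C throughput = its input = 216080 km³/yr; τ = 52430 / 216080 = 0.2426 yr.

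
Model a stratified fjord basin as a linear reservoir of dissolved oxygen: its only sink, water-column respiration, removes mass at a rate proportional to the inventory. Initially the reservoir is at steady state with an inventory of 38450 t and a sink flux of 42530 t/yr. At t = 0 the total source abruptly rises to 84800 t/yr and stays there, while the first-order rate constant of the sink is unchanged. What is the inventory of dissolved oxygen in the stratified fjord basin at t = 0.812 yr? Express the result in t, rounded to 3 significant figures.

The sink rate constant is k = F₀/M₀ = 42530/38450 = 1.106 yr⁻¹.
Solving dM/dt = F₁ − kM with M(0) = M₀ gives M(t) = F₁/k + (M₀ − F₁/k)·e^(−kt).
F₁/k = 84800/1.106 = 76665 t; kt = 1.106 × 0.812 = 0.8982, e^(−kt) = 0.4073.
M(0.812) = 76665 + (38450 − 76665) × 0.4073 = 76665 − 15570 = 61099 t.

61100 t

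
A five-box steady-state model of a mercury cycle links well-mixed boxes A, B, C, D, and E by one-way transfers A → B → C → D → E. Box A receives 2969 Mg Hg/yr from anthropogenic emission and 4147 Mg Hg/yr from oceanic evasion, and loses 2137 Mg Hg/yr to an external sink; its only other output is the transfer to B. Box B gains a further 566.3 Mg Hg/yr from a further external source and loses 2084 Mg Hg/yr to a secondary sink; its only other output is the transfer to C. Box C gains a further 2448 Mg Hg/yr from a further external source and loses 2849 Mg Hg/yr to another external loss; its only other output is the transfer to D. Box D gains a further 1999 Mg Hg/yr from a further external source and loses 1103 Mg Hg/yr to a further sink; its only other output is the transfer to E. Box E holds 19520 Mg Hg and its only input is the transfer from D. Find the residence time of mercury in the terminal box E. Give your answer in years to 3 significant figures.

4.93 yr

Box A: F(A→B) = (2969 + 4147) − 2137 = 4979.0 Mg Hg/yr.
Box B: F(B→C) = (4979.0 + 566.3) − 2084 = 3461.3 Mg Hg/yr.
Box C: F(C→D) = (3461.3 + 2448) − 2849 = 3060.3 Mg Hg/yr.
Box D: F(D→E) = (3060.3 + 1999) − 1103 = 3956.3 Mg Hg/yr.
Box E throughput = its input = 3956.3 Mg Hg/yr; τ = 19520 / 3956.3 = 4.934 yr.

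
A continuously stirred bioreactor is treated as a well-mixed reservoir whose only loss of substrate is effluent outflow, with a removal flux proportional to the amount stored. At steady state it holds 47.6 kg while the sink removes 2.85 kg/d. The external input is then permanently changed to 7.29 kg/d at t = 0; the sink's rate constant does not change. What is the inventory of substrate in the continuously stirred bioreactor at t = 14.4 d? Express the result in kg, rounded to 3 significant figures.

Residence time τ = M₀/F₀ = 16.70 d. The eventual steady state is M_∞ = M₀·(F₁/F₀) = 47.6 × 7.29/2.85 = 121.76 kg.
The anomaly ΔM(t) = M(t) − M_∞ decays as ΔM₀·e^(−t/τ) with ΔM₀ = 47.6 − 121.76 = −74.16 kg.
At t = 14.4 d, e^(−t/τ) = e^(−0.8622) = 0.4222, so ΔM = −31.31 kg and M = 121.76 − 31.31 = 90.444 kg.

90.4 kg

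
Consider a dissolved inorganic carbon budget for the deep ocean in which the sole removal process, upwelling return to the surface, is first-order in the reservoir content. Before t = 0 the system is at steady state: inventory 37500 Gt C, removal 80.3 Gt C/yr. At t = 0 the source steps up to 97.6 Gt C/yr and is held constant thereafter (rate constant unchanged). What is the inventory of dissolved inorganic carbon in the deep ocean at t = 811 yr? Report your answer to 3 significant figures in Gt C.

44200 Gt C

Residence time τ = M₀/F₀ = 467.0 yr. The eventual steady state is M_∞ = M₀·(F₁/F₀) = 37500 × 97.6/80.3 = 45579 Gt C.
The anomaly ΔM(t) = M(t) − M_∞ decays as ΔM₀·e^(−t/τ) with ΔM₀ = 37500 − 45579 = −8079 Gt C.
At t = 811 yr, e^(−t/τ) = e^(−1.737) = 0.1761, so ΔM = −1423 Gt C and M = 45579 − 1423 = 44156 Gt C.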